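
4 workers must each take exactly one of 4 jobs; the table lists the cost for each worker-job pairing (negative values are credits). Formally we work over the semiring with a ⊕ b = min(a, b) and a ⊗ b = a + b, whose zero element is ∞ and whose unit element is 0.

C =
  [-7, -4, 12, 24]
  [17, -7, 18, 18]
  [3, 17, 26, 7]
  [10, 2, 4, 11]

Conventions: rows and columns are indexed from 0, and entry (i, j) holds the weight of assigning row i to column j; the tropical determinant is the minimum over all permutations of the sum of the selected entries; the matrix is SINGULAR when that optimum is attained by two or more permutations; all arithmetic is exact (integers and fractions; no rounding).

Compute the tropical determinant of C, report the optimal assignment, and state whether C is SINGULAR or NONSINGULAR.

σ = (0, 1, 2, 3): (-7) + (-7) + 26 + 11 = 23
σ = (0, 1, 3, 2): (-7) + (-7) + 7 + 4 = -3
σ = (0, 2, 1, 3): (-7) + 18 + 17 + 11 = 39
σ = (0, 2, 3, 1): (-7) + 18 + 7 + 2 = 20
σ = (0, 3, 1, 2): (-7) + 18 + 17 + 4 = 32
σ = (0, 3, 2, 1): (-7) + 18 + 26 + 2 = 39
σ = (1, 0, 2, 3): (-4) + 17 + 26 + 11 = 50
σ = (1, 0, 3, 2): (-4) + 17 + 7 + 4 = 24
σ = (1, 2, 0, 3): (-4) + 18 + 3 + 11 = 28
σ = (1, 2, 3, 0): (-4) + 18 + 7 + 10 = 31
σ = (1, 3, 0, 2): (-4) + 18 + 3 + 4 = 21
σ = (1, 3, 2, 0): (-4) + 18 + 26 + 10 = 50
σ = (2, 0, 1, 3): 12 + 17 + 17 + 11 = 57
σ = (2, 0, 3, 1): 12 + 17 + 7 + 2 = 38
σ = (2, 1, 0, 3): 12 + (-7) + 3 + 11 = 19
σ = (2, 1, 3, 0): 12 + (-7) + 7 + 10 = 22
σ = (2, 3, 0, 1): 12 + 18 + 3 + 2 = 35
σ = (2, 3, 1, 0): 12 + 18 + 17 + 10 = 57
σ = (3, 0, 1, 2): 24 + 17 + 17 + 4 = 62
σ = (3, 0, 2, 1): 24 + 17 + 26 + 2 = 69
σ = (3, 1, 0, 2): 24 + (-7) + 3 + 4 = 24
σ = (3, 1, 2, 0): 24 + (-7) + 26 + 10 = 53
σ = (3, 2, 0, 1): 24 + 18 + 3 + 2 = 47
σ = (3, 2, 1, 0): 24 + 18 + 17 + 10 = 69
Optimal value attained by: σ = (0, 1, 3, 2).
Answer: det⊕(C) = -3; verdict: NONSINGULAR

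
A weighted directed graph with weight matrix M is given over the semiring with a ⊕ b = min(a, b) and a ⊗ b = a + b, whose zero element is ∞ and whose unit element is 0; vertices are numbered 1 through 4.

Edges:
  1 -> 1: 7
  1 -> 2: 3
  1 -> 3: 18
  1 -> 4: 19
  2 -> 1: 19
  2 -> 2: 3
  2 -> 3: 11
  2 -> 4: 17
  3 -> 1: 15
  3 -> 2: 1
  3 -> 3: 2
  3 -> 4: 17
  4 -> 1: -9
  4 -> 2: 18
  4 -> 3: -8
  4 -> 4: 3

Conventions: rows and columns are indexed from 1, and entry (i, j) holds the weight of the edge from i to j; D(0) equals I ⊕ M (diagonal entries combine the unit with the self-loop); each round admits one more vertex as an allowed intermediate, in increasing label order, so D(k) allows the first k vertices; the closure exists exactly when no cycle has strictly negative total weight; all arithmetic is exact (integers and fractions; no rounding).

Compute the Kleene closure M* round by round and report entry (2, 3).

D(0):
  [0, 3, 18, 19]
  [19, 0, 11, 17]
  [15, 1, 0, 17]
  [-9, 18, -8, 0]
D(1):
  [0, 3, 18, 19]
  [19, 0, 11, 17]
  [15, 1, 0, 17]
  [-9, -6, -8, 0]
D(2):
  [0, 3, 14, 19]
  [19, 0, 11, 17]
  [15, 1, 0, 17]
  [-9, -6, -8, 0]
D(3):
  [0, 3, 14, 19]
  [19, 0, 11, 17]
  [15, 1, 0, 17]
  [-9, -7, -8, 0]
D(4):
  [0, 3, 11, 19]
  [8, 0, 9, 17]
  [8, 1, 0, 17]
  [-9, -7, -8, 0]
Answer: M*[2][3] = 9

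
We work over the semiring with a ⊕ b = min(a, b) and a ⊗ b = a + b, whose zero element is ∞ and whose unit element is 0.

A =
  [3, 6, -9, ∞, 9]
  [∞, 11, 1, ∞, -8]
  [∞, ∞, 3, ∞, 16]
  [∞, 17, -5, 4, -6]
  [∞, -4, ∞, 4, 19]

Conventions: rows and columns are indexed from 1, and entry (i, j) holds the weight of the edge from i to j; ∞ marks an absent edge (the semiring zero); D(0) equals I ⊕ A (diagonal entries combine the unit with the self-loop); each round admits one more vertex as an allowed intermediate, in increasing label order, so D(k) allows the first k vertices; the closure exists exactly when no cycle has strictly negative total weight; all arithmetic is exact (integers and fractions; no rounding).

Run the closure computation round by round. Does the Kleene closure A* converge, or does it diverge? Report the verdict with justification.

D(0):
  [0, 6, -9, ∞, 9]
  [∞, 0, 1, ∞, -8]
  [∞, ∞, 0, ∞, 16]
  [∞, 17, -5, 0, -6]
  [∞, -4, ∞, 4, 0]
D(1):
  [0, 6, -9, ∞, 9]
  [∞, 0, 1, ∞, -8]
  [∞, ∞, 0, ∞, 16]
  [∞, 17, -5, 0, -6]
  [∞, -4, ∞, 4, 0]
Detection: at round 2, diagonal entry (5, 5) turns strictly negative.
Key observation: the cycle 5->2->5 has total weight (-4) + (-8), which is strictly negative.
Answer: DIVERGES — negative cycle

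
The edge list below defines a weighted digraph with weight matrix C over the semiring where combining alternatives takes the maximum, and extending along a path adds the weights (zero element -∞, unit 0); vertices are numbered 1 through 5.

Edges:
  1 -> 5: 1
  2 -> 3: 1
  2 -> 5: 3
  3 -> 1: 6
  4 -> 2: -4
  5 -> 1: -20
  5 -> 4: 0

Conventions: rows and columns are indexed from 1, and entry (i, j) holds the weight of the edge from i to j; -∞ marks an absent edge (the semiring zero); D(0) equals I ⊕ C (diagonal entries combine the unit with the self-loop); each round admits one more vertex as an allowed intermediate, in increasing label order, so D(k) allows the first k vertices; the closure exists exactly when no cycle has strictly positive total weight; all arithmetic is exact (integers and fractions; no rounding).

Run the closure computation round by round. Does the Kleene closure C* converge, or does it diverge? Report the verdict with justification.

D(0):
  [0, -∞, -∞, -∞, 1]
  [-∞, 0, 1, -∞, 3]
  [6, -∞, 0, -∞, -∞]
  [-∞, -4, -∞, 0, -∞]
  [-20, -∞, -∞, 0, 0]
D(1):
  [0, -∞, -∞, -∞, 1]
  [-∞, 0, 1, -∞, 3]
  [6, -∞, 0, -∞, 7]
  [-∞, -4, -∞, 0, -∞]
  [-20, -∞, -∞, 0, 0]
D(2):
  [0, -∞, -∞, -∞, 1]
  [-∞, 0, 1, -∞, 3]
  [6, -∞, 0, -∞, 7]
  [-∞, -4, -3, 0, -1]
  [-20, -∞, -∞, 0, 0]
D(3):
  [0, -∞, -∞, -∞, 1]
  [7, 0, 1, -∞, 8]
  [6, -∞, 0, -∞, 7]
  [3, -4, -3, 0, 4]
  [-20, -∞, -∞, 0, 0]
Detection: at round 4, diagonal entry (5, 5) turns strictly positive.
Key observation: the cycle 5->4->2->3->1->5 has total weight 0 + (-4) + 1 + 6 + 1, which is strictly positive.
Answer: DIVERGES — positive cycle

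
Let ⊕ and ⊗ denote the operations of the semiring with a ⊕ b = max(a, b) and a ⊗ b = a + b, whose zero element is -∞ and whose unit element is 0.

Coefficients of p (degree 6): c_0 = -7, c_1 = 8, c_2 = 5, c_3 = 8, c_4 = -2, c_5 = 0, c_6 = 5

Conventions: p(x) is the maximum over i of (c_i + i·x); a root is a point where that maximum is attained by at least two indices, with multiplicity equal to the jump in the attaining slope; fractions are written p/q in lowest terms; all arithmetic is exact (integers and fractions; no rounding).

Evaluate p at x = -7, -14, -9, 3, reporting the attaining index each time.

p(-7) = max(-7+0·(-7)=-7, 8+1·(-7)=1, 5+2·(-7)=-9, 8+3·(-7)=-13, -2+4·(-7)=-30, 0+5·(-7)=-35, 5+6·(-7)=-37) = 1 (attained by i=1)
p(-14) = max(-7+0·(-14)=-7, 8+1·(-14)=-6, 5+2·(-14)=-23, 8+3·(-14)=-34, -2+4·(-14)=-58, 0+5·(-14)=-70, 5+6·(-14)=-79) = -6 (attained by i=1)
p(-9) = max(-7+0·(-9)=-7, 8+1·(-9)=-1, 5+2·(-9)=-13, 8+3·(-9)=-19, -2+4·(-9)=-38, 0+5·(-9)=-45, 5+6·(-9)=-49) = -1 (attained by i=1)
p(3) = max(-7+0·3=-7, 8+1·3=11, 5+2·3=11, 8+3·3=17, -2+4·3=10, 0+5·3=15, 5+6·3=23) = 23 (attained by i=6)
Answer: p(-7) = 1; p(-14) = -6; p(-9) = -1; p(3) = 23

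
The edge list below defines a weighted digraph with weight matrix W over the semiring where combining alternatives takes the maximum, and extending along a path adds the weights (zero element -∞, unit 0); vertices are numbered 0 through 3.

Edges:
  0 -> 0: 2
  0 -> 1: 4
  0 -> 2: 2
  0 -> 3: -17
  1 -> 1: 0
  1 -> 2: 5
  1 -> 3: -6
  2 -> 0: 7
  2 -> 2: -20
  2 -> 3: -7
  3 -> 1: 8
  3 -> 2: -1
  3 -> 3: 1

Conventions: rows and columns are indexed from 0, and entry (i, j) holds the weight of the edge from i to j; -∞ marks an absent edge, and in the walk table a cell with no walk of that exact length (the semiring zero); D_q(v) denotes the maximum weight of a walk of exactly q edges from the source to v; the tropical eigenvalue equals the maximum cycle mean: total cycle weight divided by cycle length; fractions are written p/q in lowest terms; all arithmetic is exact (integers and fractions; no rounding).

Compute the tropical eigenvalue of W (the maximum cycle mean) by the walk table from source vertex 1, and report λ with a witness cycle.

q=0: [-∞, 0, -∞, -∞]
q=1: [-∞, 0, 5, -6]
q=2: [12, 2, 5, -2]
q=3: [14, 16, 14, -1]
q=4: [21, 18, 21, 10]
Optimal cycle mean attained by: cycle 0->1->2->0, total 4 + 5 + 7, length 3.
Answer: λ = 16/3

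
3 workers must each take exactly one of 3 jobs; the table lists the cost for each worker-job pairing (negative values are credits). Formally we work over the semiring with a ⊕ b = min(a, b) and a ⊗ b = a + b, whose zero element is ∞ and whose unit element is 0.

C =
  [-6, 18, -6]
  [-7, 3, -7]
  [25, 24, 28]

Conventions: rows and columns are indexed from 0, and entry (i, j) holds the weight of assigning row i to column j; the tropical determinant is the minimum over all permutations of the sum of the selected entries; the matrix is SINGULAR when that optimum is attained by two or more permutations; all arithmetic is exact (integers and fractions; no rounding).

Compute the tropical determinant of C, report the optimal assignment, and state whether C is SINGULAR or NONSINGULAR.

σ = (0, 1, 2): (-6) + 3 + 28 = 25
σ = (0, 2, 1): (-6) + (-7) + 24 = 11
σ = (1, 0, 2): 18 + (-7) + 28 = 39
σ = (1, 2, 0): 18 + (-7) + 25 = 36
σ = (2, 0, 1): (-6) + (-7) + 24 = 11
σ = (2, 1, 0): (-6) + 3 + 25 = 22
Optimal value attained by: σ = (0, 2, 1).
Answer: det⊕(C) = 11; verdict: SINGULAR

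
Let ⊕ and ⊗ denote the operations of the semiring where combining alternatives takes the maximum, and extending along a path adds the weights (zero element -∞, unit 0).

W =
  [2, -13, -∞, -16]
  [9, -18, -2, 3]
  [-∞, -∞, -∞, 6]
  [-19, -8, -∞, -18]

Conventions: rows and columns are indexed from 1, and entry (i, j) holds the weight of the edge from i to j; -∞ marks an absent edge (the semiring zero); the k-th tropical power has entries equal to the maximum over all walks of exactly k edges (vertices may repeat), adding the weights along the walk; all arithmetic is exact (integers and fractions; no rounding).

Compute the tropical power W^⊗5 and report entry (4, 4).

W^⊗2:
  [4, -11, -15, -10]
  [11, -4, -20, 4]
  [-13, -2, -∞, -12]
  [1, -26, -10, -5]
W^⊗3:
  [6, -9, -13, -8]
  [13, -2, -6, -1]
  [7, -20, -4, 1]
  [3, -12, -28, -4]
W^⊗4:
  [8, -7, -11, -6]
  [15, 0, -4, 1]
  [9, -6, -22, 2]
  [5, -10, -14, -9]
W^⊗5:
  [10, -5, -9, -4]
  [17, 2, -2, 3]
  [11, -4, -8, -3]
  [7, -8, -12, -7]
Key observation: the optimum is the walk 4->2->1->1->2->4, with weight (-8) + 9 + 2 + (-13) + 3 = -7.
Optimal value attained by: walk 4->2->1->1->2->4.
Answer: (W^⊗5)[4][4] = -7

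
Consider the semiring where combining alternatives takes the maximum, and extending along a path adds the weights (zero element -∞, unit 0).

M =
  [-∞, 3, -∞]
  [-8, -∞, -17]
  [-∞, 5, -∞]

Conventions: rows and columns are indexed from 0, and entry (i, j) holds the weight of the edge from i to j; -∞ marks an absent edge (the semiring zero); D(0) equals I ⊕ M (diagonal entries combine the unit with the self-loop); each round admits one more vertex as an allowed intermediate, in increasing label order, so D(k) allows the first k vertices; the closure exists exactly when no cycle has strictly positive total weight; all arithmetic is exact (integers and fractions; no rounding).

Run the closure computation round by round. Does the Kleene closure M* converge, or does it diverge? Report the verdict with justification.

D(0):
  [0, 3, -∞]
  [-8, 0, -17]
  [-∞, 5, 0]
D(1):
  [0, 3, -∞]
  [-8, 0, -17]
  [-∞, 5, 0]
D(2):
  [0, 3, -14]
  [-8, 0, -17]
  [-3, 5, 0]
D(3):
  [0, 3, -14]
  [-8, 0, -17]
  [-3, 5, 0]
Key observation: every diagonal entry stays at the unit through all rounds, so no improving cycle exists.
Answer: CONVERGES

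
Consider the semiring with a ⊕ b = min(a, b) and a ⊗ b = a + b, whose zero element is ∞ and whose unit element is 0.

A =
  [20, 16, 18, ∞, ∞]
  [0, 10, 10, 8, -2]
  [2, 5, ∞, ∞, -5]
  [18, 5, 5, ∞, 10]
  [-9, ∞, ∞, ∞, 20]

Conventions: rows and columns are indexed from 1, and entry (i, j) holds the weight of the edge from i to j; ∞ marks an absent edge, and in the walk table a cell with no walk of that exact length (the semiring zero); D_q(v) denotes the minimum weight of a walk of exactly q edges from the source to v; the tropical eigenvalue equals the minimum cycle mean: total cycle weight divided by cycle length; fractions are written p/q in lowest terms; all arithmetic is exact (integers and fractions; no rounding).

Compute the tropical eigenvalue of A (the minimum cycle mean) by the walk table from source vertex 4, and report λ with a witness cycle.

q=0: [∞, ∞, ∞, 0, ∞]
q=1: [18, 5, 5, ∞, 10]
q=2: [1, 10, 15, 13, 0]
q=3: [-9, 17, 18, 18, 8]
q=4: [-1, 7, 9, 25, 13]
q=5: [4, 14, 17, 15, 4]
Optimal cycle mean attained by: cycle 1->3->5->1, total 18 + (-5) + (-9), length 3.
Answer: λ = 4/3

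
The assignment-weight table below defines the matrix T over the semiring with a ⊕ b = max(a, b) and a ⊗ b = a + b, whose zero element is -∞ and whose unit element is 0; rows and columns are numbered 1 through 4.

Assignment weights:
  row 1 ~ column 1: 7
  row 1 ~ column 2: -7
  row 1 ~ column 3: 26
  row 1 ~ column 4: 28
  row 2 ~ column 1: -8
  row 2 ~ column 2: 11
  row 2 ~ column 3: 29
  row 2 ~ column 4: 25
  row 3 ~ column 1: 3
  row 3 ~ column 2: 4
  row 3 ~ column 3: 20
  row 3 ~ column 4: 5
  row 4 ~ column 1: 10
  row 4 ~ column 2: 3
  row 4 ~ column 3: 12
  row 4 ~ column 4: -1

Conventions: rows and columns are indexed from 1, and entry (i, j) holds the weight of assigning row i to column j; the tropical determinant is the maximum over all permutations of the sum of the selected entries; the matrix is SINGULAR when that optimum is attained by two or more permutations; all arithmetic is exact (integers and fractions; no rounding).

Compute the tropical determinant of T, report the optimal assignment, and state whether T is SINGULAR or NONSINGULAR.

σ = (1, 2, 3, 4): 7 + 11 + 20 + (-1) = 37
σ = (1, 2, 4, 3): 7 + 11 + 5 + 12 = 35
σ = (1, 3, 2, 4): 7 + 29 + 4 + (-1) = 39
σ = (1, 3, 4, 2): 7 + 29 + 5 + 3 = 44
σ = (1, 4, 2, 3): 7 + 25 + 4 + 12 = 48
σ = (1, 4, 3, 2): 7 + 25 + 20 + 3 = 55
σ = (2, 1, 3, 4): (-7) + (-8) + 20 + (-1) = 4
σ = (2, 1, 4, 3): (-7) + (-8) + 5 + 12 = 2
σ = (2, 3, 1, 4): (-7) + 29 + 3 + (-1) = 24
σ = (2, 3, 4, 1): (-7) + 29 + 5 + 10 = 37
σ = (2, 4, 1, 3): (-7) + 25 + 3 + 12 = 33
σ = (2, 4, 3, 1): (-7) + 25 + 20 + 10 = 48
σ = (3, 1, 2, 4): 26 + (-8) + 4 + (-1) = 21
σ = (3, 1, 4, 2): 26 + (-8) + 5 + 3 = 26
σ = (3, 2, 1, 4): 26 + 11 + 3 + (-1) = 39
σ = (3, 2, 4, 1): 26 + 11 + 5 + 10 = 52
σ = (3, 4, 1, 2): 26 + 25 + 3 + 3 = 57
σ = (3, 4, 2, 1): 26 + 25 + 4 + 10 = 65
σ = (4, 1, 2, 3): 28 + (-8) + 4 + 12 = 36
σ = (4, 1, 3, 2): 28 + (-8) + 20 + 3 = 43
σ = (4, 2, 1, 3): 28 + 11 + 3 + 12 = 54
σ = (4, 2, 3, 1): 28 + 11 + 20 + 10 = 69
σ = (4, 3, 1, 2): 28 + 29 + 3 + 3 = 63
σ = (4, 3, 2, 1): 28 + 29 + 4 + 10 = 71
Optimal value attained by: σ = (4, 3, 2, 1).
Answer: det⊕(T) = 71; verdict: NONSINGULAR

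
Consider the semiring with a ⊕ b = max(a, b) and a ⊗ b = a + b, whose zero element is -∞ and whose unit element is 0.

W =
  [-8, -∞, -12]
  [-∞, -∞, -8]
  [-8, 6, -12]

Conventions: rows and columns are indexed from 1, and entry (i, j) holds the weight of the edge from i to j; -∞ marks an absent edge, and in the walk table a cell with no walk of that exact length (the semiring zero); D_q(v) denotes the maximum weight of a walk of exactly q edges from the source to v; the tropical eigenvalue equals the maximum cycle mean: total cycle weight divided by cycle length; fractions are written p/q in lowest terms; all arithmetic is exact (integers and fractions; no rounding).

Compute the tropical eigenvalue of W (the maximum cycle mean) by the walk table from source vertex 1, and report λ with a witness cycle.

q=0: [0, -∞, -∞]
q=1: [-8, -∞, -12]
q=2: [-16, -6, -20]
q=3: [-24, -14, -14]
Optimal cycle mean attained by: cycle 2->3->2, total (-8) + 6, length 2.
Answer: λ = -1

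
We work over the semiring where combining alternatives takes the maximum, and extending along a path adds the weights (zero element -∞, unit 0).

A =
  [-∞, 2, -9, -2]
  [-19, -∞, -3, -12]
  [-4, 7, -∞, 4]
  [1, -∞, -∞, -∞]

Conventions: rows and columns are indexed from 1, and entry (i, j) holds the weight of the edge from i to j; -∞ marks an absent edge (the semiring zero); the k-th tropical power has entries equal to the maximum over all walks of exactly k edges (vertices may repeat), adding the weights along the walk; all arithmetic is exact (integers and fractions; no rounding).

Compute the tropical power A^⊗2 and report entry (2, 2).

A^⊗2:
  [-1, -2, -1, -5]
  [-7, 4, -28, 1]
  [5, -2, 4, -5]
  [-∞, 3, -8, -1]
Key observation: the optimum is the walk 2->3->2, with weight (-3) + 7 = 4.
Optimal value attained by: walk 2->3->2.
Answer: (A^⊗2)[2][2] = 4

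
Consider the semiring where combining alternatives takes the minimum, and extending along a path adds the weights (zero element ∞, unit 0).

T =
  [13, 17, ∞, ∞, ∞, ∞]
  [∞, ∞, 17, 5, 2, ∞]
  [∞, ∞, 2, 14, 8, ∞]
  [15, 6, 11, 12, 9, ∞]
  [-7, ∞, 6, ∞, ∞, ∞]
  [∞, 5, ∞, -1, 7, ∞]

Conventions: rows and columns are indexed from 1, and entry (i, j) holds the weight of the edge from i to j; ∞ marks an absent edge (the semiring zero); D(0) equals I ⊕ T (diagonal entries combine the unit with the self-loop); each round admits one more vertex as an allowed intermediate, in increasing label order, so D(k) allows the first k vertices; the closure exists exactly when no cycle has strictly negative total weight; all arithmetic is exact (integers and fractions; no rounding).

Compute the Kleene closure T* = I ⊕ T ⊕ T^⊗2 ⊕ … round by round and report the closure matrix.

D(0):
  [0, 17, ∞, ∞, ∞, ∞]
  [∞, 0, 17, 5, 2, ∞]
  [∞, ∞, 0, 14, 8, ∞]
  [15, 6, 11, 0, 9, ∞]
  [-7, ∞, 6, ∞, 0, ∞]
  [∞, 5, ∞, -1, 7, 0]
D(1):
  [0, 17, ∞, ∞, ∞, ∞]
  [∞, 0, 17, 5, 2, ∞]
  [∞, ∞, 0, 14, 8, ∞]
  [15, 6, 11, 0, 9, ∞]
  [-7, 10, 6, ∞, 0, ∞]
  [∞, 5, ∞, -1, 7, 0]
D(2):
  [0, 17, 34, 22, 19, ∞]
  [∞, 0, 17, 5, 2, ∞]
  [∞, ∞, 0, 14, 8, ∞]
  [15, 6, 11, 0, 8, ∞]
  [-7, 10, 6, 15, 0, ∞]
  [∞, 5, 22, -1, 7, 0]
D(3):
  [0, 17, 34, 22, 19, ∞]
  [∞, 0, 17, 5, 2, ∞]
  [∞, ∞, 0, 14, 8, ∞]
  [15, 6, 11, 0, 8, ∞]
  [-7, 10, 6, 15, 0, ∞]
  [∞, 5, 22, -1, 7, 0]
D(4):
  [0, 17, 33, 22, 19, ∞]
  [20, 0, 16, 5, 2, ∞]
  [29, 20, 0, 14, 8, ∞]
  [15, 6, 11, 0, 8, ∞]
  [-7, 10, 6, 15, 0, ∞]
  [14, 5, 10, -1, 7, 0]
D(5):
  [0, 17, 25, 22, 19, ∞]
  [-5, 0, 8, 5, 2, ∞]
  [1, 18, 0, 14, 8, ∞]
  [1, 6, 11, 0, 8, ∞]
  [-7, 10, 6, 15, 0, ∞]
  [0, 5, 10, -1, 7, 0]
D(6):
  [0, 17, 25, 22, 19, ∞]
  [-5, 0, 8, 5, 2, ∞]
  [1, 18, 0, 14, 8, ∞]
  [1, 6, 11, 0, 8, ∞]
  [-7, 10, 6, 15, 0, ∞]
  [0, 5, 10, -1, 7, 0]
Answer: T* = [[0, 17, 25, 22, 19, ∞], [-5, 0, 8, 5, 2, ∞], [1, 18, 0, 14, 8, ∞], [1, 6, 11, 0, 8, ∞], [-7, 10, 6, 15, 0, ∞], [0, 5, 10, -1, 7, 0]]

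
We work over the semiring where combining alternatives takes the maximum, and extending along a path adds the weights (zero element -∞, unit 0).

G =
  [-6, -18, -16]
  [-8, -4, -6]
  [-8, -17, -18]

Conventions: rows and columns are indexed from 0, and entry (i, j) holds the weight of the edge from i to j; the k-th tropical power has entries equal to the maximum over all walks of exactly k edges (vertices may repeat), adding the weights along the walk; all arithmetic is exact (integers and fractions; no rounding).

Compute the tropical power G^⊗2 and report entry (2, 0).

G^⊗2:
  [-12, -22, -22]
  [-12, -8, -10]
  [-14, -21, -23]
Key observation: the optimum is the walk 2->0->0, with weight (-8) + (-6) = -14.
Optimal value attained by: walk 2->0->0.
Answer: (G^⊗2)[2][0] = -14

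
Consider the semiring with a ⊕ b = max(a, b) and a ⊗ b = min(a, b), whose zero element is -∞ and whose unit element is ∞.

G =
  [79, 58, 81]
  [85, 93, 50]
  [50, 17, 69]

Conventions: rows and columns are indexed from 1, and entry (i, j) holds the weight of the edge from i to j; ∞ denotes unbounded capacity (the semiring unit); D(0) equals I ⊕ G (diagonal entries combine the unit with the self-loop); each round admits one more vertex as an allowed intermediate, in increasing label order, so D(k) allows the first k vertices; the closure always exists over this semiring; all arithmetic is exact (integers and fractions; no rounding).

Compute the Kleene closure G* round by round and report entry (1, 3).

D(0):
  [∞, 58, 81]
  [85, ∞, 50]
  [50, 17, ∞]
D(1):
  [∞, 58, 81]
  [85, ∞, 81]
  [50, 50, ∞]
D(2):
  [∞, 58, 81]
  [85, ∞, 81]
  [50, 50, ∞]
D(3):
  [∞, 58, 81]
  [85, ∞, 81]
  [50, 50, ∞]
Answer: G*[1][3] = 81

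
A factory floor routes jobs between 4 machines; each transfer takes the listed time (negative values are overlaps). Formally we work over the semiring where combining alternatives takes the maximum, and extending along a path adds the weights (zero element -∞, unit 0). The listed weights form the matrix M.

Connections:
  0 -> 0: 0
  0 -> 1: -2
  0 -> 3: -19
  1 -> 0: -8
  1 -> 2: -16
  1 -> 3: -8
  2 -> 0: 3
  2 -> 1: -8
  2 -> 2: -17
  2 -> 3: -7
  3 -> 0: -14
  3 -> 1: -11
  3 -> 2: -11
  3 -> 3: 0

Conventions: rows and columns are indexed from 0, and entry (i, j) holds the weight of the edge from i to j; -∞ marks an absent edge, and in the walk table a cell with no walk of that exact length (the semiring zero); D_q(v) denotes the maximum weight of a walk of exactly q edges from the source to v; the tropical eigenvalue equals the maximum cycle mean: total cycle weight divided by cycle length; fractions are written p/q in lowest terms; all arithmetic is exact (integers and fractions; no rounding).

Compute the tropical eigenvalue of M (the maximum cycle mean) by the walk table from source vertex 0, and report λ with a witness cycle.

q=0: [0, -∞, -∞, -∞]
q=1: [0, -2, -∞, -19]
q=2: [0, -2, -18, -10]
q=3: [0, -2, -18, -10]
q=4: [0, -2, -18, -10]
Optimal cycle mean attained by: cycle 0->0, total 0, length 1.
Answer: λ = 0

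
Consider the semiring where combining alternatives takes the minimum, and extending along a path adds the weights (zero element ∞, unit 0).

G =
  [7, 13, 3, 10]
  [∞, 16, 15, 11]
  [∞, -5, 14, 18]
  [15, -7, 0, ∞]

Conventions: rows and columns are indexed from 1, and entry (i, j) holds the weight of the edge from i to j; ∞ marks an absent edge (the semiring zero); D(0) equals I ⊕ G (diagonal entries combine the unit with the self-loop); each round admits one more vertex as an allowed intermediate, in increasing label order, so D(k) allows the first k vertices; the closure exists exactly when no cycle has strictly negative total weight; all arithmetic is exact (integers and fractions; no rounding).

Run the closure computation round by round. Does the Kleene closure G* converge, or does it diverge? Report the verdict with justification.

D(0):
  [0, 13, 3, 10]
  [∞, 0, 15, 11]
  [∞, -5, 0, 18]
  [15, -7, 0, 0]
D(1):
  [0, 13, 3, 10]
  [∞, 0, 15, 11]
  [∞, -5, 0, 18]
  [15, -7, 0, 0]
D(2):
  [0, 13, 3, 10]
  [∞, 0, 15, 11]
  [∞, -5, 0, 6]
  [15, -7, 0, 0]
D(3):
  [0, -2, 3, 9]
  [∞, 0, 15, 11]
  [∞, -5, 0, 6]
  [15, -7, 0, 0]
D(4):
  [0, -2, 3, 9]
  [26, 0, 11, 11]
  [21, -5, 0, 6]
  [15, -7, 0, 0]
Key observation: every diagonal entry stays at the unit through all rounds, so no improving cycle exists.
Answer: CONVERGES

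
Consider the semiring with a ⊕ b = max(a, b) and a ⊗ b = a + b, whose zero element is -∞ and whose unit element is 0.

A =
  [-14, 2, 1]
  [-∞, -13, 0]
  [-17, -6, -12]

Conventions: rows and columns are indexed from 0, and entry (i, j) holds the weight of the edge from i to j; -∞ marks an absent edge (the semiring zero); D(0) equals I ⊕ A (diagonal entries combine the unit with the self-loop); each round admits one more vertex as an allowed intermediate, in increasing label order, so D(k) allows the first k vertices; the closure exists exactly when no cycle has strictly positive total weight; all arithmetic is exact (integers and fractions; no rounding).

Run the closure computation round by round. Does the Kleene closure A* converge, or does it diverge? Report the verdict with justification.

D(0):
  [0, 2, 1]
  [-∞, 0, 0]
  [-17, -6, 0]
D(1):
  [0, 2, 1]
  [-∞, 0, 0]
  [-17, -6, 0]
D(2):
  [0, 2, 2]
  [-∞, 0, 0]
  [-17, -6, 0]
D(3):
  [0, 2, 2]
  [-17, 0, 0]
  [-17, -6, 0]
Key observation: every diagonal entry stays at the unit through all rounds, so no improving cycle exists.
Answer: CONVERGES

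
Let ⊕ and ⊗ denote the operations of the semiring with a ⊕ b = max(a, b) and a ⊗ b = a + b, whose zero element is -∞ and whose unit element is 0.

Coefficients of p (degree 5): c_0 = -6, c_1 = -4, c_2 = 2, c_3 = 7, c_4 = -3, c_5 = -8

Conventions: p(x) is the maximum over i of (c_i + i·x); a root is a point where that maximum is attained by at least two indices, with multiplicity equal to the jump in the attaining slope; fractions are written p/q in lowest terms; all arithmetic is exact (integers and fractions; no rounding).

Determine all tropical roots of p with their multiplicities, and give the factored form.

hull edge (i=0, c=-6) to (i=3, c=7): slope 13/3, span 3
hull edge (i=3, c=7) to (i=5, c=-8): slope -15/2, span 2
Factored form: p(x) = -8 ⊗ (x ⊕ (-13/3)) ⊗ (x ⊕ (-13/3)) ⊗ (x ⊕ (-13/3)) ⊗ (x ⊕ 15/2) ⊗ (x ⊕ 15/2)
Answer: roots = -13/3 (mult 3), 15/2 (mult 2)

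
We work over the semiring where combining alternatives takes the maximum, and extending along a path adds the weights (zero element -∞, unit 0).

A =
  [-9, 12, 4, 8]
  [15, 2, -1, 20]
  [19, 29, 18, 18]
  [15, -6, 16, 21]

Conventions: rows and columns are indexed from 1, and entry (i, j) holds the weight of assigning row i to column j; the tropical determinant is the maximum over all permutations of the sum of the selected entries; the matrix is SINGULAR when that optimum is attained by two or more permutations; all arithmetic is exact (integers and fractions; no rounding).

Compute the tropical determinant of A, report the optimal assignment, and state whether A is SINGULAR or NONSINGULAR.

σ = (1, 2, 3, 4): (-9) + 2 + 18 + 21 = 32
σ = (1, 2, 4, 3): (-9) + 2 + 18 + 16 = 27
σ = (1, 3, 2, 4): (-9) + (-1) + 29 + 21 = 40
σ = (1, 3, 4, 2): (-9) + (-1) + 18 + (-6) = 2
σ = (1, 4, 2, 3): (-9) + 20 + 29 + 16 = 56
σ = (1, 4, 3, 2): (-9) + 20 + 18 + (-6) = 23
σ = (2, 1, 3, 4): 12 + 15 + 18 + 21 = 66
σ = (2, 1, 4, 3): 12 + 15 + 18 + 16 = 61
σ = (2, 3, 1, 4): 12 + (-1) + 19 + 21 = 51
σ = (2, 3, 4, 1): 12 + (-1) + 18 + 15 = 44
σ = (2, 4, 1, 3): 12 + 20 + 19 + 16 = 67
σ = (2, 4, 3, 1): 12 + 20 + 18 + 15 = 65
σ = (3, 1, 2, 4): 4 + 15 + 29 + 21 = 69
σ = (3, 1, 4, 2): 4 + 15 + 18 + (-6) = 31
σ = (3, 2, 1, 4): 4 + 2 + 19 + 21 = 46
σ = (3, 2, 4, 1): 4 + 2 + 18 + 15 = 39
σ = (3, 4, 1, 2): 4 + 20 + 19 + (-6) = 37
σ = (3, 4, 2, 1): 4 + 20 + 29 + 15 = 68
σ = (4, 1, 2, 3): 8 + 15 + 29 + 16 = 68
σ = (4, 1, 3, 2): 8 + 15 + 18 + (-6) = 35
σ = (4, 2, 1, 3): 8 + 2 + 19 + 16 = 45
σ = (4, 2, 3, 1): 8 + 2 + 18 + 15 = 43
σ = (4, 3, 1, 2): 8 + (-1) + 19 + (-6) = 20
σ = (4, 3, 2, 1): 8 + (-1) + 29 + 15 = 51
Optimal value attained by: σ = (3, 1, 2, 4).
Answer: det⊕(A) = 69; verdict: NONSINGULAR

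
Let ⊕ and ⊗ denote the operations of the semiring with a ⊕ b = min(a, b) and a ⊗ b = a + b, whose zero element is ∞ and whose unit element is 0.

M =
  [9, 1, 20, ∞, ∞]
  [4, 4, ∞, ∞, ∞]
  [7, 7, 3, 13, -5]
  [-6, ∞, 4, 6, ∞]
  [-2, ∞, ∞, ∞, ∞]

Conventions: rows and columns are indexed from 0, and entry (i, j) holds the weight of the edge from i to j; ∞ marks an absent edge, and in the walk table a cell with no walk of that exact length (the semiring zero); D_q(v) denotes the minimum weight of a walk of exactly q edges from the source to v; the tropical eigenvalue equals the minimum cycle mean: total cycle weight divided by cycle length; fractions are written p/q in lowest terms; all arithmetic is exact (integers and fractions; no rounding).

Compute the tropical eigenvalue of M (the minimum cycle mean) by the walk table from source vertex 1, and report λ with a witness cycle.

q=0: [∞, 0, ∞, ∞, ∞]
q=1: [4, 4, ∞, ∞, ∞]
q=2: [8, 5, 24, ∞, ∞]
q=3: [9, 9, 27, 37, 19]
q=4: [13, 10, 29, 40, 22]
q=5: [14, 14, 32, 42, 24]
Optimal cycle mean attained by: cycle 0->1->0, total 1 + 4, length 2.
Answer: λ = 5/2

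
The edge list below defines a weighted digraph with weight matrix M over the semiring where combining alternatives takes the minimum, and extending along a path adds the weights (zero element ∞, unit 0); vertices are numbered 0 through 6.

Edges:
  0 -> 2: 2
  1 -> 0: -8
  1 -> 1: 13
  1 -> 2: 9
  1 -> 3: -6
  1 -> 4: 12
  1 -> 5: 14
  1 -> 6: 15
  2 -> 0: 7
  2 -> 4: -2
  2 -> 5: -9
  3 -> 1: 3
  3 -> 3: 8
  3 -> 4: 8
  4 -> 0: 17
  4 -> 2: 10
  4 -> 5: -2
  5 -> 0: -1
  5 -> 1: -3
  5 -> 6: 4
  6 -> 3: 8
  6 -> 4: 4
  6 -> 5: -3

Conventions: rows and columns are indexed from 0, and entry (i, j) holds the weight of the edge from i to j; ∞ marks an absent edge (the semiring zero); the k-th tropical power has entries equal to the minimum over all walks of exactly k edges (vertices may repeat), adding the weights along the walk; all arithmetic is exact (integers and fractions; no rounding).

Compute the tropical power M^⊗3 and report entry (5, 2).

M^⊗2:
  [9, ∞, ∞, ∞, 0, -7, ∞]
  [5, -3, -6, 2, 2, 0, 18]
  [-10, -12, 8, ∞, ∞, -4, -5]
  [-5, 11, 12, -3, 15, 6, 18]
  [-3, -5, 19, ∞, 8, 1, 2]
  [-11, 10, 1, -9, 8, 1, 12]
  [-4, -6, 14, 16, 16, 2, 1]
M^⊗3:
  [-8, -10, 10, ∞, ∞, -2, -3]
  [-11, -3, 6, -9, -8, -15, 4]
  [-20, -7, -8, -18, -1, -8, 0]
  [3, 0, -3, 5, 5, 3, 10]
  [-13, -2, -1, -11, 6, -1, 5]
  [0, -6, -9, -1, -1, -8, 5]
  [-14, -1, -2, -12, 5, -2, 6]
Key observation: the optimum is the walk 5->1->0->2, with weight (-3) + (-8) + 2 = -9.
Optimal value attained by: walk 5->1->0->2.
Answer: (M^⊗3)[5][2] = -9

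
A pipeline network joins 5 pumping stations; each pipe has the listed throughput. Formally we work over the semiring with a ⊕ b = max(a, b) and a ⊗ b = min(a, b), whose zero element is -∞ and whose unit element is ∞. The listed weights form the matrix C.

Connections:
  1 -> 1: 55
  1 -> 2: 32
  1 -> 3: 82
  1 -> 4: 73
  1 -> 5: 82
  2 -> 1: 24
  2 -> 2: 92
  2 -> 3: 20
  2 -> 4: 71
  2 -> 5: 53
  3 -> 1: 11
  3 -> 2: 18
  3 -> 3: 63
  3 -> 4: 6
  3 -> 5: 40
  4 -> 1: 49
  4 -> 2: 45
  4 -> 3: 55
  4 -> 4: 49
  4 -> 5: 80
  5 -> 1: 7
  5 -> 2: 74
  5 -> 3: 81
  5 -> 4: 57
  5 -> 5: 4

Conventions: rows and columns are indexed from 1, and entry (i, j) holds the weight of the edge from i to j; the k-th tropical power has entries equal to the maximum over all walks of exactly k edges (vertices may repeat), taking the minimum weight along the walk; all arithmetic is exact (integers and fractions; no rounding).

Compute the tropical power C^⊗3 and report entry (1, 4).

C^⊗2:
  [55, 74, 81, 57, 73]
  [49, 92, 55, 71, 71]
  [18, 40, 63, 40, 40]
  [49, 74, 80, 57, 49]
  [49, 74, 63, 71, 57]
C^⊗3:
  [55, 74, 73, 71, 57]
  [49, 92, 71, 71, 71]
  [40, 40, 63, 40, 40]
  [49, 74, 63, 71, 57]
  [49, 74, 63, 71, 71]
Key observation: the optimum is the walk 1->5->2->4, with weight 82 min 74 min 71 = 71.
Optimal value attained by: walk 1->5->2->4.
Answer: (C^⊗3)[1][4] = 71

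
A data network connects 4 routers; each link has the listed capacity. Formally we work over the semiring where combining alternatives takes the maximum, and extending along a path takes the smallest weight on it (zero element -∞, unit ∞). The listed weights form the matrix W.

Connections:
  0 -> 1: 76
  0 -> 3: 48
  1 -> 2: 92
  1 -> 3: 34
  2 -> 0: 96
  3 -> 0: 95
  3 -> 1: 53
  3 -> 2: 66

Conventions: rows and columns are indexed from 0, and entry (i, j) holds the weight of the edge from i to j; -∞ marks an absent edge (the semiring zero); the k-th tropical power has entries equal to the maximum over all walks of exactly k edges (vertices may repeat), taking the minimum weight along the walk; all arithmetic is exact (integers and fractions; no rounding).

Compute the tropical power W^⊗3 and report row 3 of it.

W^⊗2:
  [48, 48, 76, 34]
  [92, 34, 34, -∞]
  [-∞, 76, -∞, 48]
  [66, 76, 53, 48]
W^⊗3:
  [76, 48, 48, 48]
  [34, 76, 34, 48]
  [48, 48, 76, 34]
  [53, 66, 76, 48]
Answer: row 3 of W^⊗3 = [53, 66, 76, 48]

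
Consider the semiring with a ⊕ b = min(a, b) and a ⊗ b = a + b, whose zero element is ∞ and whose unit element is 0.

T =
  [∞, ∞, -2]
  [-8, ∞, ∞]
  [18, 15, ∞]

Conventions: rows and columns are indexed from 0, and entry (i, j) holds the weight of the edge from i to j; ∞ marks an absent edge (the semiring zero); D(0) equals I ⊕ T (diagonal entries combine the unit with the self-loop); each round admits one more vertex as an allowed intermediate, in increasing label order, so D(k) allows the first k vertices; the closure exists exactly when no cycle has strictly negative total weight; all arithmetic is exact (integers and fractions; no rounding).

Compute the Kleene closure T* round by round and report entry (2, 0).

D(0):
  [0, ∞, -2]
  [-8, 0, ∞]
  [18, 15, 0]
D(1):
  [0, ∞, -2]
  [-8, 0, -10]
  [18, 15, 0]
D(2):
  [0, ∞, -2]
  [-8, 0, -10]
  [7, 15, 0]
D(3):
  [0, 13, -2]
  [-8, 0, -10]
  [7, 15, 0]
Answer: T*[2][0] = 7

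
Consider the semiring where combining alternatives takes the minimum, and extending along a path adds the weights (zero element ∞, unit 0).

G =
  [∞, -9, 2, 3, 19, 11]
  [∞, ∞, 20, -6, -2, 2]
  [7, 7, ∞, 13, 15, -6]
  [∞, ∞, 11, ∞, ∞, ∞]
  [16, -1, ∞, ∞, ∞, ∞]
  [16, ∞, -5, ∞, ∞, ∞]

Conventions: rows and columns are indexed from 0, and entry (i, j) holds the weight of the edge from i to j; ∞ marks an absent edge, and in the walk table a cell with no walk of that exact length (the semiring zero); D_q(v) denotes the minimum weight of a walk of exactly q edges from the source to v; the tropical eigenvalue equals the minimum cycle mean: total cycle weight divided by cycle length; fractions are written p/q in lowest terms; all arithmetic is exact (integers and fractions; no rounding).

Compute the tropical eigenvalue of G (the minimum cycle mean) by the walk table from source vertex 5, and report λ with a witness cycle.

q=0: [∞, ∞, ∞, ∞, ∞, 0]
q=1: [16, ∞, -5, ∞, ∞, ∞]
q=2: [2, 2, 18, 8, 10, -11]
q=3: [5, -7, -16, -4, 0, 4]
q=4: [-9, -9, -1, -13, -9, -22]
q=5: [-6, -18, -27, -15, -11, -7]
q=6: [-20, -20, -12, -24, -20, -33]
Optimal cycle mean attained by: cycle 2->5->2, total (-6) + (-5), length 2.
Answer: λ = -11/2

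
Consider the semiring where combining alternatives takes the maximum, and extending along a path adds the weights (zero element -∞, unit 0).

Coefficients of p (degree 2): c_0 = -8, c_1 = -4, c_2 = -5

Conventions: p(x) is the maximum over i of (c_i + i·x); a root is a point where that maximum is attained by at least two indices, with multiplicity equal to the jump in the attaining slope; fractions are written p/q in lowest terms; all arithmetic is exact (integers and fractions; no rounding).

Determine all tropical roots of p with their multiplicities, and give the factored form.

hull edge (i=0, c=-8) to (i=1, c=-4): slope 4, span 1
hull edge (i=1, c=-4) to (i=2, c=-5): slope -1, span 1
Factored form: p(x) = -5 ⊗ (x ⊕ (-4)) ⊗ (x ⊕ 1)
Answer: roots = -4 (mult 1), 1 (mult 1)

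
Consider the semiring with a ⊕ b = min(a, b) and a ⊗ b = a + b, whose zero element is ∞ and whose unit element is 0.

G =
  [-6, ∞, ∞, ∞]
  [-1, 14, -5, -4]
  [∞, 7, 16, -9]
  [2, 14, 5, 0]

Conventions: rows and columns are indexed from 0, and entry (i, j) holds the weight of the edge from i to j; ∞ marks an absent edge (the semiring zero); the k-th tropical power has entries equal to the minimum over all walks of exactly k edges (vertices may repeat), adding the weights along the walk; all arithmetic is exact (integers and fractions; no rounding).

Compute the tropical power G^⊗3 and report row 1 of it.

G^⊗2:
  [-12, ∞, ∞, ∞]
  [-7, 2, 1, -14]
  [-7, 5, -4, -9]
  [-4, 12, 5, -4]
G^⊗3:
  [-18, ∞, ∞, ∞]
  [-13, 0, -9, -14]
  [-13, 3, -4, -13]
  [-10, 10, 1, -4]
Answer: row 1 of G^⊗3 = [-13, 0, -9, -14]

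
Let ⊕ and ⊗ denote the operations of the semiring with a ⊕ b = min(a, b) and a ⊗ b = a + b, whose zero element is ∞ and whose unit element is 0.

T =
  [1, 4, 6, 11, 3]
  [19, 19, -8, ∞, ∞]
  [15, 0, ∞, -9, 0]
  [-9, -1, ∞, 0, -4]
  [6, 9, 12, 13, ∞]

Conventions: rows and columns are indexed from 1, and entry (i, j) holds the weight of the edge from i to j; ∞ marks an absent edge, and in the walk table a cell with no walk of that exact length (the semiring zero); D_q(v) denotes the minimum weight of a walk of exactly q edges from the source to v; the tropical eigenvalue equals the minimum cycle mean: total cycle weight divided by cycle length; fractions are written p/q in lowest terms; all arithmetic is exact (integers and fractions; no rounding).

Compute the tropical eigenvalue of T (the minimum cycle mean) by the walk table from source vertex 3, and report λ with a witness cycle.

q=0: [∞, ∞, 0, ∞, ∞]
q=1: [15, 0, ∞, -9, 0]
q=2: [-18, -10, -8, -9, -13]
q=3: [-18, -14, -18, -17, -15]
q=4: [-26, -18, -22, -27, -21]
q=5: [-36, -28, -26, -31, -31]
Optimal cycle mean attained by: cycle 2->3->4->2, total (-8) + (-9) + (-1), length 3.
Answer: λ = -6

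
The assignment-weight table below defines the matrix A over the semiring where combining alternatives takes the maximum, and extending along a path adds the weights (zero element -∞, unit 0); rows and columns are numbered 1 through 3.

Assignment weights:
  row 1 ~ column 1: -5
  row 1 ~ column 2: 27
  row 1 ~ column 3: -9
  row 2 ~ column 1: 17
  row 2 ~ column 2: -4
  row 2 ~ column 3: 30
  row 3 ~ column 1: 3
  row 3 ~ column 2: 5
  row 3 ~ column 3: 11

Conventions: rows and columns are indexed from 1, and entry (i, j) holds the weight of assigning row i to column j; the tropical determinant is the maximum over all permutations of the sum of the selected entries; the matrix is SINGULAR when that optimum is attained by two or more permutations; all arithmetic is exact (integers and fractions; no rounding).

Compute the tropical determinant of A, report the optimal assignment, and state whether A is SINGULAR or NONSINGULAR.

σ = (1, 2, 3): (-5) + (-4) + 11 = 2
σ = (1, 3, 2): (-5) + 30 + 5 = 30
σ = (2, 1, 3): 27 + 17 + 11 = 55
σ = (2, 3, 1): 27 + 30 + 3 = 60
σ = (3, 1, 2): (-9) + 17 + 5 = 13
σ = (3, 2, 1): (-9) + (-4) + 3 = -10
Optimal value attained by: σ = (2, 3, 1).
Answer: det⊕(A) = 60; verdict: NONSINGULAR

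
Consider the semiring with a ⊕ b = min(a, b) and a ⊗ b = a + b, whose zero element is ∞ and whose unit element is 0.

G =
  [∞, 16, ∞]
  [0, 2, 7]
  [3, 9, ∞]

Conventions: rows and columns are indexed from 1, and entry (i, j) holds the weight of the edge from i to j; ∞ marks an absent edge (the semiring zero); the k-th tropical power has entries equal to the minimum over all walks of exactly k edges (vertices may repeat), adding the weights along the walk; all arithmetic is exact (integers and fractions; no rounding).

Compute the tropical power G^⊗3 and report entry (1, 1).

G^⊗2:
  [16, 18, 23]
  [2, 4, 9]
  [9, 11, 16]
G^⊗3:
  [18, 20, 25]
  [4, 6, 11]
  [11, 13, 18]
Key observation: the optimum is the walk 1->2->2->1, with weight 16 + 2 + 0 = 18.
Optimal value attained by: walk 1->2->2->1.
Answer: (G^⊗3)[1][1] = 18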